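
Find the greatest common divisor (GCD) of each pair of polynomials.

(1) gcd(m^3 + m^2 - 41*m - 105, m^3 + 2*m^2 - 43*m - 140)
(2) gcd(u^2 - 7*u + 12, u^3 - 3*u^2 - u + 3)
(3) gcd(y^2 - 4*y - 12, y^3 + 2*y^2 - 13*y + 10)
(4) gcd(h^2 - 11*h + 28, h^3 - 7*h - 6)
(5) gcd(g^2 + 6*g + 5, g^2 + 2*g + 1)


(1) = m^2 - 2*m - 35
(2) = u - 3
(3) = 1
(4) = gcd((h - 7)*(h - 4), (h - 3)*(h + 1)*(h + 2)) = 1
(5) = gcd((g + 1)*(g + 5), (g + 1)^2) = g + 1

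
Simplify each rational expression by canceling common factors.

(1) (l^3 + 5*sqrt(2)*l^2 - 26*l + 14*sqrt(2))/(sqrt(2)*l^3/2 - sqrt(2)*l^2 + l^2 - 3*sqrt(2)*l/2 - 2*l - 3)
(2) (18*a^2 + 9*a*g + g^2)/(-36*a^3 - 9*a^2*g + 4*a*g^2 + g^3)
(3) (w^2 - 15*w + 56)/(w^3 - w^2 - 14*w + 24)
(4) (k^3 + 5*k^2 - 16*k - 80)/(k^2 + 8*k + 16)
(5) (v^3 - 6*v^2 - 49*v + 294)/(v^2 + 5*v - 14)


(1) = (2*l^3 + 10*sqrt(2)*l^2 - 52*l + 28*sqrt(2))/(sqrt(2)*l^3 + l^2*(2 - 2*sqrt(2)) + l*(-3*sqrt(2) - 4) - 6)
(2) = (-6*a - g)/(12*a^2 - a*g - g^2)
(3) = (w^2 - 15*w + 56)/(w^3 - w^2 - 14*w + 24)
(4) = (k^2 + k - 20)/(k + 4)
(5) = (v^2 - 13*v + 42)/(v - 2)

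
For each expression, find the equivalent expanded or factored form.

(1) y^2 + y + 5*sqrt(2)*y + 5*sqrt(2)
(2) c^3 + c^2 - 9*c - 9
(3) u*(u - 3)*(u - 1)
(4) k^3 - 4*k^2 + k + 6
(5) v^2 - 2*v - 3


(1) = (y + 1)*(y + 5*sqrt(2))
(2) = (c - 3)*(c + 1)*(c + 3)
(3) = u^3 - 4*u^2 + 3*u
(4) = (k - 3)*(k - 2)*(k + 1)
(5) = (v - 3)*(v + 1)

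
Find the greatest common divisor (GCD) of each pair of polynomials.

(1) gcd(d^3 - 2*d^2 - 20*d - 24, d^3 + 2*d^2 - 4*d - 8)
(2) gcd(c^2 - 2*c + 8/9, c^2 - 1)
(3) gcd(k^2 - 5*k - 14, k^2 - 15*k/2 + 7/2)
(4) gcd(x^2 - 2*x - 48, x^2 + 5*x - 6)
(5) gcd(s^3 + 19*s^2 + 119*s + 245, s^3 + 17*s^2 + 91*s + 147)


(1) = d^2 + 4*d + 4
(2) = 1
(3) = k - 7
(4) = gcd((x - 8)*(x + 6), (x - 1)*(x + 6)) = x + 6
(5) = s^2 + 14*s + 49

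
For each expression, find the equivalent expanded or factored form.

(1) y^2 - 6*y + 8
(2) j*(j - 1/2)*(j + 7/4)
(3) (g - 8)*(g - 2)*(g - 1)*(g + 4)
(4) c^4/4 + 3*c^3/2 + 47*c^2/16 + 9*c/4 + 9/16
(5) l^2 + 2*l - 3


(1) = (y - 4)*(y - 2)
(2) = j^3 + 5*j^2/4 - 7*j/8
(3) = g^4 - 7*g^3 - 18*g^2 + 88*g - 64
(4) = (c/4 + 1/4)*(c + 1/2)*(c + 3/2)*(c + 3)
(5) = (l - 1)*(l + 3)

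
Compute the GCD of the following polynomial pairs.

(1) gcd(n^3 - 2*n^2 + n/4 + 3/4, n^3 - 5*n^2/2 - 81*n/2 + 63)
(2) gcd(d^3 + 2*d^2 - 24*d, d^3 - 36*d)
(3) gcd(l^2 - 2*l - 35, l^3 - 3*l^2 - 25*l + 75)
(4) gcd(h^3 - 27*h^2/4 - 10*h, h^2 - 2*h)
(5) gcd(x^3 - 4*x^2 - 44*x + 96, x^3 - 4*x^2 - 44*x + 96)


(1) = n - 3/2
(2) = gcd(d*(d - 4)*(d + 6), d*(d - 6)*(d + 6)) = d^2 + 6*d
(3) = l + 5
(4) = gcd(h*(h - 8)*(h + 5/4), h*(h - 2)) = h
(5) = gcd((x - 8)*(x - 2)*(x + 6), (x - 8)*(x - 2)*(x + 6)) = x^3 - 4*x^2 - 44*x + 96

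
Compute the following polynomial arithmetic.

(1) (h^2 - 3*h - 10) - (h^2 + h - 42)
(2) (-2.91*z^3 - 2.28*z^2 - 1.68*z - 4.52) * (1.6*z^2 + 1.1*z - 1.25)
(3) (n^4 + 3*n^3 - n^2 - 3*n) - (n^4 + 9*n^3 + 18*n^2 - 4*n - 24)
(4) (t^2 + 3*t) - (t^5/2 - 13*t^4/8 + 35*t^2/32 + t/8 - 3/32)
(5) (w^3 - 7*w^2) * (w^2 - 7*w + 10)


(1) = 32 - 4*h
(2) = -4.656*z^5 - 6.849*z^4 - 1.5585*z^3 - 6.23*z^2 - 2.872*z + 5.65
(3) = -6*n^3 - 19*n^2 + n + 24
(4) = -t^5/2 + 13*t^4/8 - 3*t^2/32 + 23*t/8 + 3/32
(5) = w^5 - 14*w^4 + 59*w^3 - 70*w^2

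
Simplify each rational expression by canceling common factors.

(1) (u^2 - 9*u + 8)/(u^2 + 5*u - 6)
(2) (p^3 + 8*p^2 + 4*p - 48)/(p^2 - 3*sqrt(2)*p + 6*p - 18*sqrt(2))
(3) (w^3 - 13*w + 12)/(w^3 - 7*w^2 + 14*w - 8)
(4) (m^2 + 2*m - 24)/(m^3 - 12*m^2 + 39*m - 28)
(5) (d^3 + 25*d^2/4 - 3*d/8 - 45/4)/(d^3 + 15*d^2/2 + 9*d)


(1) = (u - 8)/(u + 6)
(2) = (p^2 + 2*p - 8)/(p - 3*sqrt(2))
(3) = (w^2 + w - 12)/(w^2 - 6*w + 8)
(4) = (m + 6)/(m^2 - 8*m + 7)
(5) = (4*d - 5)/(4*d)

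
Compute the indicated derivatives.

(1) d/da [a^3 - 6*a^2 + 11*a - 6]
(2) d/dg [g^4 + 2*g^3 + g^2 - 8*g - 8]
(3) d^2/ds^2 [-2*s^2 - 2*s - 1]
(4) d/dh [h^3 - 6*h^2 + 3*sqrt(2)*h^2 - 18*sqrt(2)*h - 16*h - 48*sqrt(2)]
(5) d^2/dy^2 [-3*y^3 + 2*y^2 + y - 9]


(1) = 3*a^2 - 12*a + 11
(2) = 4*g^3 + 6*g^2 + 2*g - 8
(3) = -4
(4) = 3*h^2 - 12*h + 6*sqrt(2)*h - 18*sqrt(2) - 16
(5) = 4 - 18*y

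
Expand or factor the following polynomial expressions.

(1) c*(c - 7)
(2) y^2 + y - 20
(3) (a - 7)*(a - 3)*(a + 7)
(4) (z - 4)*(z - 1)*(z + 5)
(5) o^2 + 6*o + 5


(1) = c^2 - 7*c
(2) = (y - 4)*(y + 5)
(3) = a^3 - 3*a^2 - 49*a + 147
(4) = z^3 - 21*z + 20
(5) = (o + 1)*(o + 5)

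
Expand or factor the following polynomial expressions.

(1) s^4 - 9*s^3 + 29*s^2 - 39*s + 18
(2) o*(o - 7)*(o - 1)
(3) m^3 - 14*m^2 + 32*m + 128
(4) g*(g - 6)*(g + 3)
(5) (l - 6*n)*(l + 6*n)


(1) = (s - 3)^2*(s - 2)*(s - 1)
(2) = o^3 - 8*o^2 + 7*o
(3) = (m - 8)^2*(m + 2)
(4) = g^3 - 3*g^2 - 18*g
(5) = l^2 - 36*n^2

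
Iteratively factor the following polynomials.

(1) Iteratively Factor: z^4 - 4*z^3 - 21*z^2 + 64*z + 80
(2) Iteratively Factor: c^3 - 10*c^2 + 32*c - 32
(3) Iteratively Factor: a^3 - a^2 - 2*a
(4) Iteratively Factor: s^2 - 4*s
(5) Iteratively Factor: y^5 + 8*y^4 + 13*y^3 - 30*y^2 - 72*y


(1) = (z + 4)*(z^3 - 8*z^2 + 11*z + 20) = (z - 4)*(z + 4)*(z^2 - 4*z - 5) = (z - 4)*(z + 1)*(z + 4)*(z - 5)
(2) = (c - 2)*(c^2 - 8*c + 16) = (c - 4)*(c - 2)*(c - 4)
(3) = (a)*(a^2 - a - 2) = a*(a + 1)*(a - 2)
(4) = (s)*(s - 4)
(5) = (y)*(y^4 + 8*y^3 + 13*y^2 - 30*y - 72) = y*(y + 3)*(y^3 + 5*y^2 - 2*y - 24) = y*(y + 3)^2*(y^2 + 2*y - 8) = y*(y - 2)*(y + 3)^2*(y + 4)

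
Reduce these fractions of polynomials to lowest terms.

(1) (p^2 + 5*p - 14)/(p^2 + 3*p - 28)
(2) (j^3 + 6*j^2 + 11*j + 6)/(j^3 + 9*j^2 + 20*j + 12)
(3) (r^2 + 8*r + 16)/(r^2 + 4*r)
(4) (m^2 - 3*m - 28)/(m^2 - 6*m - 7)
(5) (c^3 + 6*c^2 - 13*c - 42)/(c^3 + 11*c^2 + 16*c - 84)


(1) = (p - 2)/(p - 4)
(2) = (j + 3)/(j + 6)
(3) = (r + 4)/r
(4) = (m + 4)/(m + 1)
(5) = (c^2 - c - 6)/(c^2 + 4*c - 12)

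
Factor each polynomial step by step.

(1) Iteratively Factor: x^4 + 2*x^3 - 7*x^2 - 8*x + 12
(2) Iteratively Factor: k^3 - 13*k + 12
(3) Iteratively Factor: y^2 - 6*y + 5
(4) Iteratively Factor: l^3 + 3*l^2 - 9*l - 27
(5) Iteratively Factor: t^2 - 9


(1) = (x - 1)*(x^3 + 3*x^2 - 4*x - 12) = (x - 1)*(x + 3)*(x^2 - 4) = (x - 2)*(x - 1)*(x + 3)*(x + 2)
(2) = (k - 1)*(k^2 + k - 12) = (k - 3)*(k - 1)*(k + 4)
(3) = (y - 5)*(y - 1)
(4) = (l + 3)*(l^2 - 9) = (l + 3)^2*(l - 3)
(5) = (t - 3)*(t + 3)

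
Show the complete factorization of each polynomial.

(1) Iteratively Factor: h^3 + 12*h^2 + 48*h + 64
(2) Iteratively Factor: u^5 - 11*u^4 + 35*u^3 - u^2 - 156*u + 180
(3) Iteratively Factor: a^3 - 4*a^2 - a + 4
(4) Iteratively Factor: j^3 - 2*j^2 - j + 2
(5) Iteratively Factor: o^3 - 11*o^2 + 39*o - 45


(1) = (h + 4)*(h^2 + 8*h + 16) = (h + 4)^2*(h + 4)
(2) = (u - 5)*(u^4 - 6*u^3 + 5*u^2 + 24*u - 36) = (u - 5)*(u - 3)*(u^3 - 3*u^2 - 4*u + 12) = (u - 5)*(u - 3)*(u + 2)*(u^2 - 5*u + 6) = (u - 5)*(u - 3)^2*(u + 2)*(u - 2)
(3) = (a + 1)*(a^2 - 5*a + 4) = (a - 4)*(a + 1)*(a - 1)
(4) = (j - 2)*(j^2 - 1) = (j - 2)*(j - 1)*(j + 1)
(5) = (o - 3)*(o^2 - 8*o + 15) = (o - 5)*(o - 3)*(o - 3)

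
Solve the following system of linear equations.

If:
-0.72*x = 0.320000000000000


Then:
x = -0.44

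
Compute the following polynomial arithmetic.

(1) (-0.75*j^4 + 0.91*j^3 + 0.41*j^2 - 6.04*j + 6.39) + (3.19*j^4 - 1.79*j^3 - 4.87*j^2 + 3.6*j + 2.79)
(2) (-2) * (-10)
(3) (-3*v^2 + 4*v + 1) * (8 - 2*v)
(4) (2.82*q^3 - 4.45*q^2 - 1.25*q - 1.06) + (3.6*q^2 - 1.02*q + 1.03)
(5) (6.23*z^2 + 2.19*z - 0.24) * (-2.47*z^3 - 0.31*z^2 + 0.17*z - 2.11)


(1) = 2.44*j^4 - 0.88*j^3 - 4.46*j^2 - 2.44*j + 9.18
(2) = 20
(3) = 6*v^3 - 32*v^2 + 30*v + 8
(4) = 2.82*q^3 - 0.85*q^2 - 2.27*q - 0.03
(5) = -15.3881*z^5 - 7.3406*z^4 + 0.973*z^3 - 12.6986*z^2 - 4.6617*z + 0.5064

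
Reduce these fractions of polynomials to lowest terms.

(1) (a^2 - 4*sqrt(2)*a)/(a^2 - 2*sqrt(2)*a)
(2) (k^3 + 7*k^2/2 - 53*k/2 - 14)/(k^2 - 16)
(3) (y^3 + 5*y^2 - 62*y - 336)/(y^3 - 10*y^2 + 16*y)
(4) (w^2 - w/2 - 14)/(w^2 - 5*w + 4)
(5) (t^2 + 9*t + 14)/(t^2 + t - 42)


(1) = (a - 4*sqrt(2))/(a - 2*sqrt(2))
(2) = (2*k^2 + 15*k + 7)/(2*k + 8)
(3) = (y^2 + 13*y + 42)/(y^2 - 2*y)
(4) = (2*w + 7)/(2*w - 2)
(5) = (t + 2)/(t - 6)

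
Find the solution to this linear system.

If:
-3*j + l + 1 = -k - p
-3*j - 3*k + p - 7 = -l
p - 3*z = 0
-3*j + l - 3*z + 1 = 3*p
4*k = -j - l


Then:
j = 37/20
k = -2
l = 123/20
p = 2/5
z = 2/15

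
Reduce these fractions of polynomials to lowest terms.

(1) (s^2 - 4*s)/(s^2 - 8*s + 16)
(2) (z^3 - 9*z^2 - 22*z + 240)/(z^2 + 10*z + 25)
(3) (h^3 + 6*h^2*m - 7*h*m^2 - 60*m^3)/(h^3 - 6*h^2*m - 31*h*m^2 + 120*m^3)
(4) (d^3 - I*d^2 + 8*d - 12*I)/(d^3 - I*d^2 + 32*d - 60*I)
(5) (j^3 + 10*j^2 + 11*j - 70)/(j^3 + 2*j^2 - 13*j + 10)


(1) = s/(s - 4)
(2) = (z^2 - 14*z + 48)/(z + 5)
(3) = (h + 4*m)/(h - 8*m)
(4) = (d^2 + I*d + 6)/(d^2 + I*d + 30)
(5) = (j + 7)/(j - 1)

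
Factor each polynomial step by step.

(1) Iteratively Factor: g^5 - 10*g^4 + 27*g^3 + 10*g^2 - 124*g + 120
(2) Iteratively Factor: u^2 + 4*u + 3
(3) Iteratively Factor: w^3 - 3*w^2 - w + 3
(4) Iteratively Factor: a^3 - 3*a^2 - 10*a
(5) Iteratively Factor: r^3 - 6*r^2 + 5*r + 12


(1) = (g - 2)*(g^4 - 8*g^3 + 11*g^2 + 32*g - 60) = (g - 2)*(g + 2)*(g^3 - 10*g^2 + 31*g - 30) = (g - 3)*(g - 2)*(g + 2)*(g^2 - 7*g + 10) = (g - 3)*(g - 2)^2*(g + 2)*(g - 5)
(2) = (u + 3)*(u + 1)
(3) = (w - 1)*(w^2 - 2*w - 3) = (w - 3)*(w - 1)*(w + 1)
(4) = (a)*(a^2 - 3*a - 10) = a*(a + 2)*(a - 5)
(5) = (r - 4)*(r^2 - 2*r - 3) = (r - 4)*(r + 1)*(r - 3)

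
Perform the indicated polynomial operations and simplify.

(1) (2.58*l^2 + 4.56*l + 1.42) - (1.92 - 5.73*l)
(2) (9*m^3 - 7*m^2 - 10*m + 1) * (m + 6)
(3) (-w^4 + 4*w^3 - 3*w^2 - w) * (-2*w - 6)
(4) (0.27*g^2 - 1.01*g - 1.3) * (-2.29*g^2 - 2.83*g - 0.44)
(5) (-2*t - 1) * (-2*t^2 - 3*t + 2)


(1) = 2.58*l^2 + 10.29*l - 0.5
(2) = 9*m^4 + 47*m^3 - 52*m^2 - 59*m + 6
(3) = 2*w^5 - 2*w^4 - 18*w^3 + 20*w^2 + 6*w
(4) = -0.6183*g^4 + 1.5488*g^3 + 5.7165*g^2 + 4.1234*g + 0.572
(5) = 4*t^3 + 8*t^2 - t - 2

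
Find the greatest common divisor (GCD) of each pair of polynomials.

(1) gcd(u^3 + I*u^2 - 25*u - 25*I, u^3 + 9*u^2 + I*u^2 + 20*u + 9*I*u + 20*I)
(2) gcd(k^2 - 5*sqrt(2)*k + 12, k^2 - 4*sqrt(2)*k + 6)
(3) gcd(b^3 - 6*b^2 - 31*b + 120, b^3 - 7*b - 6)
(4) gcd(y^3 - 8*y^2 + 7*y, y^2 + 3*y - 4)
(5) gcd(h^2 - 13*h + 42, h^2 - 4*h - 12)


(1) = u^2 + u*(5 + I) + 5*I
(2) = k - 3*sqrt(2)
(3) = b - 3
(4) = gcd(y*(y - 7)*(y - 1), (y - 1)*(y + 4)) = y - 1
(5) = gcd((h - 7)*(h - 6), (h - 6)*(h + 2)) = h - 6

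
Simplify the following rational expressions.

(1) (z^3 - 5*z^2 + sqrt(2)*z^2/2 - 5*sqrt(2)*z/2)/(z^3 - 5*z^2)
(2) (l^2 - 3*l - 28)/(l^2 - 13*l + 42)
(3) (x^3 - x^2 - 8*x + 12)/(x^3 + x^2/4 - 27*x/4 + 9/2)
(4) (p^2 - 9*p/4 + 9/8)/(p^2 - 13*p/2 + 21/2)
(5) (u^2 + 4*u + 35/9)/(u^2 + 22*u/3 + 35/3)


(1) = (2*z + sqrt(2))/(2*z)
(2) = (l + 4)/(l - 6)
(3) = (4*x - 8)/(4*x - 3)
(4) = (8*p^2 - 18*p + 9)/(8*p^2 - 52*p + 84)
(5) = (3*u + 5)/(3*u + 15)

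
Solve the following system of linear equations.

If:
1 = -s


Then:
s = -1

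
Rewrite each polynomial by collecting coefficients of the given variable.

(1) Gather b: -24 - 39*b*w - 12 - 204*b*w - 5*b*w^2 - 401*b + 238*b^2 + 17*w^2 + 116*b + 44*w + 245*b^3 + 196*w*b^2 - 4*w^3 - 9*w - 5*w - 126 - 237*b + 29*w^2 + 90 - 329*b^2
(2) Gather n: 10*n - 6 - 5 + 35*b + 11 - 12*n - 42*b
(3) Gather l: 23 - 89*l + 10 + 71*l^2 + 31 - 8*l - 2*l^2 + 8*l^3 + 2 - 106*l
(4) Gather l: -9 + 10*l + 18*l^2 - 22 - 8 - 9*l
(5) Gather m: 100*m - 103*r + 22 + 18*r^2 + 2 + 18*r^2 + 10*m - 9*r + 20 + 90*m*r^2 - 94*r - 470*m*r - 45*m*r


(1) = 245*b^3 + b^2*(196*w - 91) + b*(-5*w^2 - 243*w - 522) - 4*w^3 + 46*w^2 + 30*w - 72
(2) = -7*b - 2*n
(3) = 8*l^3 + 69*l^2 - 203*l + 66
(4) = 18*l^2 + l - 39
(5) = m*(90*r^2 - 515*r + 110) + 36*r^2 - 206*r + 44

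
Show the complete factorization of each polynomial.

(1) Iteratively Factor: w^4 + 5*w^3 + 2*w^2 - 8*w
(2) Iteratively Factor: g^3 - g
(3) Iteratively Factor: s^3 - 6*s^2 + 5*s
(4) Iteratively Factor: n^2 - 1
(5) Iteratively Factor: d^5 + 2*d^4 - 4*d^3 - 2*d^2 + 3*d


(1) = (w - 1)*(w^3 + 6*w^2 + 8*w) = (w - 1)*(w + 2)*(w^2 + 4*w) = (w - 1)*(w + 2)*(w + 4)*(w)
(2) = (g)*(g^2 - 1) = g*(g + 1)*(g - 1)
(3) = (s)*(s^2 - 6*s + 5) = s*(s - 1)*(s - 5)
(4) = (n - 1)*(n + 1)
(5) = (d + 1)*(d^4 + d^3 - 5*d^2 + 3*d) = (d - 1)*(d + 1)*(d^3 + 2*d^2 - 3*d) = d*(d - 1)*(d + 1)*(d^2 + 2*d - 3) = d*(d - 1)^2*(d + 1)*(d + 3)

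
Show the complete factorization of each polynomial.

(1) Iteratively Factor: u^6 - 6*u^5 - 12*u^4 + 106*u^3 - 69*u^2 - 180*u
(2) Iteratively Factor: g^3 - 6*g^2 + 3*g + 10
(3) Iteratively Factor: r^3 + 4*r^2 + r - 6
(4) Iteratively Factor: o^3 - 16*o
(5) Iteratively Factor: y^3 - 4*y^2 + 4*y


(1) = (u)*(u^5 - 6*u^4 - 12*u^3 + 106*u^2 - 69*u - 180) = u*(u - 3)*(u^4 - 3*u^3 - 21*u^2 + 43*u + 60) = u*(u - 3)^2*(u^3 - 21*u - 20) = u*(u - 3)^2*(u + 4)*(u^2 - 4*u - 5) = u*(u - 3)^2*(u + 1)*(u + 4)*(u - 5)
(2) = (g - 2)*(g^2 - 4*g - 5) = (g - 2)*(g + 1)*(g - 5)
(3) = (r + 3)*(r^2 + r - 2) = (r + 2)*(r + 3)*(r - 1)
(4) = (o)*(o^2 - 16) = o*(o + 4)*(o - 4)
(5) = (y - 2)*(y^2 - 2*y) = (y - 2)^2*(y)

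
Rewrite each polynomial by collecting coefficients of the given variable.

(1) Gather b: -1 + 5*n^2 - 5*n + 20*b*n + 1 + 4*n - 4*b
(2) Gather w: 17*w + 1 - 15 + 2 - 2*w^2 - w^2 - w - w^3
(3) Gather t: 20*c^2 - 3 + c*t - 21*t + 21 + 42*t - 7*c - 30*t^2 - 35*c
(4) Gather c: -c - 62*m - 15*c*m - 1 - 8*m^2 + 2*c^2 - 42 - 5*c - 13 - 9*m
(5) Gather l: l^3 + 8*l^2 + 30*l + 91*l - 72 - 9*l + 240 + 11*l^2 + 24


(1) = b*(20*n - 4) + 5*n^2 - n
(2) = -w^3 - 3*w^2 + 16*w - 12
(3) = 20*c^2 - 42*c - 30*t^2 + t*(c + 21) + 18
(4) = 2*c^2 + c*(-15*m - 6) - 8*m^2 - 71*m - 56
(5) = l^3 + 19*l^2 + 112*l + 192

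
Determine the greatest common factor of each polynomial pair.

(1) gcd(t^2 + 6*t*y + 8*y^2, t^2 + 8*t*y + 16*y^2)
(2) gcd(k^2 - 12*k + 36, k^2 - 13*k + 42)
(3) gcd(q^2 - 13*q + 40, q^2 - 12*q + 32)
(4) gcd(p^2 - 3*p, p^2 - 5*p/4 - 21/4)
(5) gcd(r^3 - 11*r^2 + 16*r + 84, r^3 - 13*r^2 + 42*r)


(1) = gcd((t + 2*y)*(t + 4*y), (t + 4*y)^2) = t + 4*y
(2) = gcd((k - 6)^2, (k - 7)*(k - 6)) = k - 6
(3) = gcd((q - 8)*(q - 5), (q - 8)*(q - 4)) = q - 8
(4) = p - 3
(5) = r^2 - 13*r + 42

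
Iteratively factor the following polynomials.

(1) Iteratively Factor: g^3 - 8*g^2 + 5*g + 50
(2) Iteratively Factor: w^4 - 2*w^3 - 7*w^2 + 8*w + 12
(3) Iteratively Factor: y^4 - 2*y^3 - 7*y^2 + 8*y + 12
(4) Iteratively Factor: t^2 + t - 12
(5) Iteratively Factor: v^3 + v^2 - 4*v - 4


(1) = (g + 2)*(g^2 - 10*g + 25) = (g - 5)*(g + 2)*(g - 5)
(2) = (w - 2)*(w^3 - 7*w - 6) = (w - 2)*(w + 2)*(w^2 - 2*w - 3) = (w - 2)*(w + 1)*(w + 2)*(w - 3)
(3) = (y - 3)*(y^3 + y^2 - 4*y - 4) = (y - 3)*(y + 1)*(y^2 - 4) = (y - 3)*(y + 1)*(y + 2)*(y - 2)
(4) = (t - 3)*(t + 4)
(5) = (v + 2)*(v^2 - v - 2) = (v - 2)*(v + 2)*(v + 1)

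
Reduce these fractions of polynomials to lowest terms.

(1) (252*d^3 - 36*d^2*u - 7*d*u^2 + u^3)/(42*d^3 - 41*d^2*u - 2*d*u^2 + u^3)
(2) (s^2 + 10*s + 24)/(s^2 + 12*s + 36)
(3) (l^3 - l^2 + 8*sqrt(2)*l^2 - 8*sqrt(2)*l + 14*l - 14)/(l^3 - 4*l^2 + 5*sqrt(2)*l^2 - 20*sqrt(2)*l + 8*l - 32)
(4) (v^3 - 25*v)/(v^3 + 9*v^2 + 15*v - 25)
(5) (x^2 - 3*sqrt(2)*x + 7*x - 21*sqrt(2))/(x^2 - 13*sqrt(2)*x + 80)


(1) = (-6*d + u)/(-d + u)
(2) = (s + 4)/(s + 6)
(3) = (l^2 + l*(-1 + 7*sqrt(2)) - 7*sqrt(2))/(l^2 + l*(-4 + 4*sqrt(2)) - 16*sqrt(2))
(4) = (v^2 - 5*v)/(v^2 + 4*v - 5)
(5) = (x^2 + x*(7 - 3*sqrt(2)) - 21*sqrt(2))/(x^2 - 13*sqrt(2)*x + 80)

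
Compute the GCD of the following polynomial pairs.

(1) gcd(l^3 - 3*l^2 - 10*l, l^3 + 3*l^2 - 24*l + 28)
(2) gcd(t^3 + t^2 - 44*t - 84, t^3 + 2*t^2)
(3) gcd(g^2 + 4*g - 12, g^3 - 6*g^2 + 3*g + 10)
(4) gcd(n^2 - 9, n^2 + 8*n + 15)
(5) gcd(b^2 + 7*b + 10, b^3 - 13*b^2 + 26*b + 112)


(1) = 1
(2) = t + 2
(3) = gcd((g - 2)*(g + 6), (g - 5)*(g - 2)*(g + 1)) = g - 2
(4) = n + 3
(5) = gcd((b + 2)*(b + 5), (b - 8)*(b - 7)*(b + 2)) = b + 2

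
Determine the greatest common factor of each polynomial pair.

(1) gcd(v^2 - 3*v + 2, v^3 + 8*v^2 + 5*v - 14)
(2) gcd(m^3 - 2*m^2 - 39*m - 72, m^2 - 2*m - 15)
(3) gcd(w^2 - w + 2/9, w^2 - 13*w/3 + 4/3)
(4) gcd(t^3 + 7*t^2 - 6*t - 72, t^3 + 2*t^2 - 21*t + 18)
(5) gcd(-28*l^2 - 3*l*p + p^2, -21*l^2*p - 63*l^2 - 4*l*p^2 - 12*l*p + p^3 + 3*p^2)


(1) = v - 1
(2) = m + 3
(3) = gcd((w - 2/3)*(w - 1/3), (w - 4)*(w - 1/3)) = w - 1/3
(4) = gcd((t - 3)*(t + 4)*(t + 6), (t - 3)*(t - 1)*(t + 6)) = t^2 + 3*t - 18
(5) = gcd((-7*l + p)*(4*l + p), (-7*l + p)*(3*l + p)*(p + 3)) = -7*l + p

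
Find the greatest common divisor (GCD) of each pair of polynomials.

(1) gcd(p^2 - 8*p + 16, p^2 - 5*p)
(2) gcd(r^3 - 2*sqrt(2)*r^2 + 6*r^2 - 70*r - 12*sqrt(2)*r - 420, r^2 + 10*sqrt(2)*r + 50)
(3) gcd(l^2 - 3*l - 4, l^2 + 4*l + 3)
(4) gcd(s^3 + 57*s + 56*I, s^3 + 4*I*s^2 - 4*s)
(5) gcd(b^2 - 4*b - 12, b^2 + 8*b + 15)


(1) = gcd((p - 4)^2, p*(p - 5)) = 1
(2) = r + 5*sqrt(2)
(3) = gcd((l - 4)*(l + 1), (l + 1)*(l + 3)) = l + 1
(4) = 1
(5) = gcd((b - 6)*(b + 2), (b + 3)*(b + 5)) = 1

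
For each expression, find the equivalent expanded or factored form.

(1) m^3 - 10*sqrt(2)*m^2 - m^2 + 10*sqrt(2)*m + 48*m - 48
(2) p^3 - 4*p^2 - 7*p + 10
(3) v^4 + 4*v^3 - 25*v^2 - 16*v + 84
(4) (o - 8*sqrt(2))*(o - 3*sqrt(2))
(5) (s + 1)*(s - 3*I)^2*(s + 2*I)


(1) = (m - 1)*(m - 6*sqrt(2))*(m - 4*sqrt(2))
(2) = (p - 5)*(p - 1)*(p + 2)
(3) = (v - 3)*(v - 2)*(v + 2)*(v + 7)
(4) = o^2 - 11*sqrt(2)*o + 48
(5) = s^4 + s^3 - 4*I*s^3 + 3*s^2 - 4*I*s^2 + 3*s - 18*I*s - 18*I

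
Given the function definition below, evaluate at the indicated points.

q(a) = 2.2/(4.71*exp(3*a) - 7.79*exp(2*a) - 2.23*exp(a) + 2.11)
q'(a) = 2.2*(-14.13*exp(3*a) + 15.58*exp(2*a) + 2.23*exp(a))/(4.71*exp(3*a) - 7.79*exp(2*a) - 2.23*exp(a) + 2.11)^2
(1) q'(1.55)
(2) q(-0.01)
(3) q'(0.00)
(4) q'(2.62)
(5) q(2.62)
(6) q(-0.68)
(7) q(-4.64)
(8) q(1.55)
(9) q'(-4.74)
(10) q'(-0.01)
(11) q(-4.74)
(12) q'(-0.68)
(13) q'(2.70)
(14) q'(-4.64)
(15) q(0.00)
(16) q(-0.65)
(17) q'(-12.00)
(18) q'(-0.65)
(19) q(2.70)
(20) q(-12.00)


(1) = -0.03
(2) = -0.70
(3) = 0.79
(4) = -0.00
(5) = 0.00
(6) = -5.41
(7) = 1.05
(8) = 0.01
(9) = 0.01
(10) = 0.83
(11) = 1.05
(12) = 43.77
(13) = -0.00
(14) = 0.01
(15) = -0.69
(16) = -4.34
(17) = 0.00
(18) = 29.09
(19) = 0.00
(20) = 1.04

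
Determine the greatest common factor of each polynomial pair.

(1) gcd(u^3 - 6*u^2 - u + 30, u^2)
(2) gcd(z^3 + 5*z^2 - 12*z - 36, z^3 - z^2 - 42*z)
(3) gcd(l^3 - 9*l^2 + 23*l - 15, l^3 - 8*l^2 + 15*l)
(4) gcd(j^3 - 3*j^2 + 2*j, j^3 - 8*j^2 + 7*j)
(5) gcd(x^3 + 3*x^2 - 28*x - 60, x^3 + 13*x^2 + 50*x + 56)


(1) = gcd((u - 5)*(u - 3)*(u + 2), u^2) = 1
(2) = z + 6
(3) = l^2 - 8*l + 15
(4) = gcd(j*(j - 2)*(j - 1), j*(j - 7)*(j - 1)) = j^2 - j
(5) = x + 2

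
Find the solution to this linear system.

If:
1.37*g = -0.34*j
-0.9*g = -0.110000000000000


Then:
g = 0.12
j = -0.49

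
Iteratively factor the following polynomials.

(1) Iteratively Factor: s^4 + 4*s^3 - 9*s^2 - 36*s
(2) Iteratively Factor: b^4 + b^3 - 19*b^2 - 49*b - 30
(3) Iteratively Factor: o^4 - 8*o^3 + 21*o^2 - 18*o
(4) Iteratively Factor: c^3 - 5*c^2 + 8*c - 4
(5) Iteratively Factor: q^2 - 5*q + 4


(1) = (s)*(s^3 + 4*s^2 - 9*s - 36) = s*(s - 3)*(s^2 + 7*s + 12) = s*(s - 3)*(s + 4)*(s + 3)
(2) = (b + 1)*(b^3 - 19*b - 30) = (b + 1)*(b + 2)*(b^2 - 2*b - 15) = (b - 5)*(b + 1)*(b + 2)*(b + 3)
(3) = (o - 3)*(o^3 - 5*o^2 + 6*o) = (o - 3)*(o - 2)*(o^2 - 3*o) = o*(o - 3)*(o - 2)*(o - 3)
(4) = (c - 1)*(c^2 - 4*c + 4) = (c - 2)*(c - 1)*(c - 2)
(5) = (q - 1)*(q - 4)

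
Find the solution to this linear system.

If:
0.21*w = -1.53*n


Then:
n = -0.137254901960784*w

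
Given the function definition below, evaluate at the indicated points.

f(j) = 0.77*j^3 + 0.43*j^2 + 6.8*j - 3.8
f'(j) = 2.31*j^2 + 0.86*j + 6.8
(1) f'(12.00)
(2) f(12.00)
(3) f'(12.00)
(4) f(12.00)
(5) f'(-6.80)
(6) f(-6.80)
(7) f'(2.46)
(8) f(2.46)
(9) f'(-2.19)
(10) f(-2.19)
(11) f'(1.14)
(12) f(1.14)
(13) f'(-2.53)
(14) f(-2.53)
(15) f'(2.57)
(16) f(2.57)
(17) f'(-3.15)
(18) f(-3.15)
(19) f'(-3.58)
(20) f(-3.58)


(1) = 349.76
(2) = 1470.28
(3) = 349.76
(4) = 1470.28
(5) = 107.77
(6) = -272.27
(7) = 22.89
(8) = 26.99
(9) = 16.00
(10) = -24.72
(11) = 10.78
(12) = 5.65
(13) = 19.41
(14) = -30.72
(15) = 24.27
(16) = 29.59
(17) = 27.01
(18) = -45.02
(19) = 33.33
(20) = -57.96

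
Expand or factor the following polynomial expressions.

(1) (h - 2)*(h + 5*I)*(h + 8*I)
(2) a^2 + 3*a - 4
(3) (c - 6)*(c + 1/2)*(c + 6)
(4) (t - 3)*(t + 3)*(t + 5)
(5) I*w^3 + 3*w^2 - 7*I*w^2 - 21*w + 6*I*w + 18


(1) = h^3 - 2*h^2 + 13*I*h^2 - 40*h - 26*I*h + 80
(2) = (a - 1)*(a + 4)
(3) = c^3 + c^2/2 - 36*c - 18
(4) = t^3 + 5*t^2 - 9*t - 45
(5) = (w - 6)*(w - 3*I)*(I*w - I)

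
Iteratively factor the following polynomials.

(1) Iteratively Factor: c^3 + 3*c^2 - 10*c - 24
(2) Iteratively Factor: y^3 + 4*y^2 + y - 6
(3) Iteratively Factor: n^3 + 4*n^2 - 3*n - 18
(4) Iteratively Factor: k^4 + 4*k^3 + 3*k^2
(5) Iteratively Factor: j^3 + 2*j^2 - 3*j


(1) = (c + 2)*(c^2 + c - 12) = (c + 2)*(c + 4)*(c - 3)
(2) = (y - 1)*(y^2 + 5*y + 6) = (y - 1)*(y + 2)*(y + 3)
(3) = (n - 2)*(n^2 + 6*n + 9) = (n - 2)*(n + 3)*(n + 3)
(4) = (k + 3)*(k^3 + k^2) = (k + 1)*(k + 3)*(k^2) = k*(k + 1)*(k + 3)*(k)
(5) = (j)*(j^2 + 2*j - 3) = j*(j + 3)*(j - 1)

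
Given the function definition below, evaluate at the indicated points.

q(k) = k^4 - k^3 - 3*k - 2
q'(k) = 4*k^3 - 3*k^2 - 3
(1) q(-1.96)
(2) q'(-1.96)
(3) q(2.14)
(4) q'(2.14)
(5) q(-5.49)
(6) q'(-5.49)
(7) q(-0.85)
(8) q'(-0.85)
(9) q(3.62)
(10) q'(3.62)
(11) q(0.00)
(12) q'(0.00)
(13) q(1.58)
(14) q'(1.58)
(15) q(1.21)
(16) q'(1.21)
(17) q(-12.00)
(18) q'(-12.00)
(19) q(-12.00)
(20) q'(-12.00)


(1) = 26.17
(2) = -44.64
(3) = 2.75
(4) = 22.46
(5) = 1088.36
(6) = -755.30
(7) = 1.69
(8) = -7.62
(9) = 111.43
(10) = 147.44
(11) = -2.00
(12) = -3.00
(13) = -4.45
(14) = 5.29
(15) = -5.26
(16) = -0.31
(17) = 22498.00
(18) = -7347.00
(19) = 22498.00
(20) = -7347.00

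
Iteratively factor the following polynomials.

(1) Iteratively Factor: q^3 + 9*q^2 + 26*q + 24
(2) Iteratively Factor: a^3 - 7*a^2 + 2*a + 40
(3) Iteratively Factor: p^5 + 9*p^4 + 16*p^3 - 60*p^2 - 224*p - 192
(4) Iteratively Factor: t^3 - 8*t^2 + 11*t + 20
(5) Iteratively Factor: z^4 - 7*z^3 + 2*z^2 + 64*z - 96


(1) = (q + 3)*(q^2 + 6*q + 8) = (q + 2)*(q + 3)*(q + 4)
(2) = (a - 4)*(a^2 - 3*a - 10) = (a - 4)*(a + 2)*(a - 5)
(3) = (p + 4)*(p^4 + 5*p^3 - 4*p^2 - 44*p - 48) = (p - 3)*(p + 4)*(p^3 + 8*p^2 + 20*p + 16) = (p - 3)*(p + 4)^2*(p^2 + 4*p + 4) = (p - 3)*(p + 2)*(p + 4)^2*(p + 2)
(4) = (t + 1)*(t^2 - 9*t + 20) = (t - 5)*(t + 1)*(t - 4)
(5) = (z - 2)*(z^3 - 5*z^2 - 8*z + 48) = (z - 2)*(z + 3)*(z^2 - 8*z + 16) = (z - 4)*(z - 2)*(z + 3)*(z - 4)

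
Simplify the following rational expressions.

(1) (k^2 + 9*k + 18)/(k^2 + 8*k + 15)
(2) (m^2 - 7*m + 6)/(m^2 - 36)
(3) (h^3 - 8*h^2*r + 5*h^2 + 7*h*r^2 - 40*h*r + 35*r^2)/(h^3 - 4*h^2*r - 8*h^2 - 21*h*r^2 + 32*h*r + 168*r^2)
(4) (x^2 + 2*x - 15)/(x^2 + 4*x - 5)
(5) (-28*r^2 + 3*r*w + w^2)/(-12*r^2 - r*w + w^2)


(1) = (k + 6)/(k + 5)
(2) = (m - 1)/(m + 6)
(3) = (h^2 - h*r + 5*h - 5*r)/(h^2 + 3*h*r - 8*h - 24*r)
(4) = (x - 3)/(x - 1)
(5) = (7*r + w)/(3*r + w)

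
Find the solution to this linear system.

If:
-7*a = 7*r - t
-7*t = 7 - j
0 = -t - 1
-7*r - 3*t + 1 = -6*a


Then:
a = -5/13
j = 0
r = 22/91
t = -1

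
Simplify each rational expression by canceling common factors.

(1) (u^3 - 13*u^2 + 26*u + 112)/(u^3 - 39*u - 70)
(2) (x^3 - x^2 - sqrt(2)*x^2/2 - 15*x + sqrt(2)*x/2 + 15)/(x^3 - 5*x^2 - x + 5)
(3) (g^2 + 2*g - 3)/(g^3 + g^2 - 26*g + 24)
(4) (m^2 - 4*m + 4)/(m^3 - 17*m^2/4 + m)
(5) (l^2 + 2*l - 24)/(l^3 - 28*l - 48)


(1) = (u - 8)/(u + 5)
(2) = (2*x^2 - sqrt(2)*x - 30)/(2*x^2 - 8*x - 10)
(3) = (g + 3)/(g^2 + 2*g - 24)
(4) = (4*m^2 - 16*m + 16)/(4*m^3 - 17*m^2 + 4*m)
(5) = (l^2 + 2*l - 24)/(l^3 - 28*l - 48)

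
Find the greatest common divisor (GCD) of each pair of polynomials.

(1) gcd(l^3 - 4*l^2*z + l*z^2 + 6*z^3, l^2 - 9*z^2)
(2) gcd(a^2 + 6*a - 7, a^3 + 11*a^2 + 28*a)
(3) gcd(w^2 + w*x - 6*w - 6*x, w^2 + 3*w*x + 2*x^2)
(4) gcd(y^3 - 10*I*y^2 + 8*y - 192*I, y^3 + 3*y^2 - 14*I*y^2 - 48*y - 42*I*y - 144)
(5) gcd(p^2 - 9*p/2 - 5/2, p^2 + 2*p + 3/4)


(1) = gcd((l - 3*z)*(l - 2*z)*(l + z), (l - 3*z)*(l + 3*z)) = -l + 3*z
(2) = gcd((a - 1)*(a + 7), a*(a + 4)*(a + 7)) = a + 7
(3) = gcd((w - 6)*(w + x), (w + x)*(w + 2*x)) = w + x
(4) = y^2 - 14*I*y - 48
(5) = gcd((p - 5)*(p + 1/2), (p + 1/2)*(p + 3/2)) = p + 1/2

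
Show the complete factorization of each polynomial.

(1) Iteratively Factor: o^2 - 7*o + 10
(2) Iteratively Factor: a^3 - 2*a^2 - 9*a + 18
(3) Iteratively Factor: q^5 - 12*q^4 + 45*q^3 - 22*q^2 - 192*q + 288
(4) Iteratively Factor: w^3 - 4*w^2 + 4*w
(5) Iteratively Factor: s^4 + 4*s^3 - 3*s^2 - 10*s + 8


(1) = (o - 5)*(o - 2)
(2) = (a - 2)*(a^2 - 9) = (a - 2)*(a + 3)*(a - 3)
(3) = (q - 3)*(q^4 - 9*q^3 + 18*q^2 + 32*q - 96) = (q - 4)*(q - 3)*(q^3 - 5*q^2 - 2*q + 24) = (q - 4)*(q - 3)*(q + 2)*(q^2 - 7*q + 12) = (q - 4)^2*(q - 3)*(q + 2)*(q - 3)
(4) = (w - 2)*(w^2 - 2*w) = (w - 2)^2*(w)
(5) = (s - 1)*(s^3 + 5*s^2 + 2*s - 8) = (s - 1)^2*(s^2 + 6*s + 8) = (s - 1)^2*(s + 4)*(s + 2)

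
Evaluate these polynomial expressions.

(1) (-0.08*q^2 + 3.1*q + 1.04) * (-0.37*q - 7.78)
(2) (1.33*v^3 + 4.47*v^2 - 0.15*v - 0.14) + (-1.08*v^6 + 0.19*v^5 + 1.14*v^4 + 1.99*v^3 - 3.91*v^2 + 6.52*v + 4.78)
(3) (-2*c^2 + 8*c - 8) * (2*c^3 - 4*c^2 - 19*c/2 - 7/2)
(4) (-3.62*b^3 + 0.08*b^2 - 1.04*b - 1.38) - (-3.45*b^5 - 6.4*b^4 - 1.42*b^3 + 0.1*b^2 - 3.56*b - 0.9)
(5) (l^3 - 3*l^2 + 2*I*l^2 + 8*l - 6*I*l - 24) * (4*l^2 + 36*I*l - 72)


(1) = 0.0296*q^3 - 0.5246*q^2 - 24.5028*q - 8.0912
(2) = -1.08*v^6 + 0.19*v^5 + 1.14*v^4 + 3.32*v^3 + 0.56*v^2 + 6.37*v + 4.64
(3) = -4*c^5 + 24*c^4 - 29*c^3 - 37*c^2 + 48*c + 28
(4) = 3.45*b^5 + 6.4*b^4 - 2.2*b^3 - 0.02*b^2 + 2.52*b - 0.48
(5) = 4*l^5 - 12*l^4 + 44*I*l^4 - 112*l^3 - 132*I*l^3 + 336*l^2 + 144*I*l^2 - 576*l - 432*I*l + 1728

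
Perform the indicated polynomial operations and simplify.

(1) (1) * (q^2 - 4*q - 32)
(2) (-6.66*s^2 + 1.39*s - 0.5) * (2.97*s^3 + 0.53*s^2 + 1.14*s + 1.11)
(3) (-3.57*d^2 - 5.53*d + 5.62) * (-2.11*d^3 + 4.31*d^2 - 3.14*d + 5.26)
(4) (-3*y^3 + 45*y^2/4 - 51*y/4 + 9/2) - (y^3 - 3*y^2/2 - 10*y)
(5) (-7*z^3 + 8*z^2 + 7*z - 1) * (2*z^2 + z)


(1) = q^2 - 4*q - 32
(2) = -19.7802*s^5 + 0.5985*s^4 - 8.3407*s^3 - 6.073*s^2 + 0.9729*s - 0.555
(3) = 7.5327*d^5 - 3.7184*d^4 - 24.4827*d^3 + 22.8082*d^2 - 46.7346*d + 29.5612
(4) = -4*y^3 + 51*y^2/4 - 11*y/4 + 9/2
(5) = -14*z^5 + 9*z^4 + 22*z^3 + 5*z^2 - z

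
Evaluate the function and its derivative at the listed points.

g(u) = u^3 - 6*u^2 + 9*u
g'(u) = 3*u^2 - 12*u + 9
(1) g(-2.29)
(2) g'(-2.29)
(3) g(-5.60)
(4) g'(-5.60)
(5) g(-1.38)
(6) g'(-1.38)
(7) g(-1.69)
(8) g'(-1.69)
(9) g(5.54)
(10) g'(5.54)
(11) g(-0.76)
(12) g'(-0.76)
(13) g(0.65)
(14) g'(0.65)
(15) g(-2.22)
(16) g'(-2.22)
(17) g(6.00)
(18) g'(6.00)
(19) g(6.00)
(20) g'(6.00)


(1) = -64.08
(2) = 52.21
(3) = -414.18
(4) = 170.28
(5) = -26.47
(6) = 31.27
(7) = -37.17
(8) = 37.85
(9) = 35.74
(10) = 34.59
(11) = -10.74
(12) = 19.85
(13) = 3.59
(14) = 2.47
(15) = -60.49
(16) = 50.43
(17) = 54.00
(18) = 45.00
(19) = 54.00
(20) = 45.00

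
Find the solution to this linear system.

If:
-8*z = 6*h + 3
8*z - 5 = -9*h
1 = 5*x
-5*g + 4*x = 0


Then:
g = 4/25
h = 8/3
x = 1/5
z = -19/8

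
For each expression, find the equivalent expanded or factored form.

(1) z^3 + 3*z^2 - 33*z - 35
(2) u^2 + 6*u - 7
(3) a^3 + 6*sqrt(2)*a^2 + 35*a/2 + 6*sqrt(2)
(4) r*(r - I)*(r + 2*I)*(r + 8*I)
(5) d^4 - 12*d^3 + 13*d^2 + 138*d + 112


(1) = (z - 5)*(z + 1)*(z + 7)
(2) = (u - 1)*(u + 7)
(3) = (a + sqrt(2)/2)*(a + 3*sqrt(2)/2)*(a + 4*sqrt(2))
(4) = r^4 + 9*I*r^3 - 6*r^2 + 16*I*r
(5) = (d - 8)*(d - 7)*(d + 1)*(d + 2)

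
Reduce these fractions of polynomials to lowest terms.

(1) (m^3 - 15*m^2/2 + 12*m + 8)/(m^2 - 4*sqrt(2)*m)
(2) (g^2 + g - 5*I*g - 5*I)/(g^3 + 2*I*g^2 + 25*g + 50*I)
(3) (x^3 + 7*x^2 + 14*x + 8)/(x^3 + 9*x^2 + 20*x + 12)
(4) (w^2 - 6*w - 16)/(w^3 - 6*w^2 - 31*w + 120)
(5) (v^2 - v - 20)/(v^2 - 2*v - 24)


(1) = (2*m^3 - 15*m^2 + 24*m + 16)/(2*m^2 - 8*sqrt(2)*m)
(2) = (g + 1)/(g^2 + 7*I*g - 10)
(3) = (x + 4)/(x + 6)
(4) = (w + 2)/(w^2 + 2*w - 15)
(5) = (v - 5)/(v - 6)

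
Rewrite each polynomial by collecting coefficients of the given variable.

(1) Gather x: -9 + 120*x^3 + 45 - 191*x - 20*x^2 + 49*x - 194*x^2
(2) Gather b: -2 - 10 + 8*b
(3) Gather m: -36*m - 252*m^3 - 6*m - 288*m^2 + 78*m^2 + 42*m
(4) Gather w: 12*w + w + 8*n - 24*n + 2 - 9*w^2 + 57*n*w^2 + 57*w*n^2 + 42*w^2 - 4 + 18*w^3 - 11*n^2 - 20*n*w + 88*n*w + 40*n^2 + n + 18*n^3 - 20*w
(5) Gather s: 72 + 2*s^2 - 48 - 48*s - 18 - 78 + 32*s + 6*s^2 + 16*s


(1) = 120*x^3 - 214*x^2 - 142*x + 36
(2) = 8*b - 12
(3) = -252*m^3 - 210*m^2
(4) = 18*n^3 + 29*n^2 - 15*n + 18*w^3 + w^2*(57*n + 33) + w*(57*n^2 + 68*n - 7) - 2
(5) = 8*s^2 - 72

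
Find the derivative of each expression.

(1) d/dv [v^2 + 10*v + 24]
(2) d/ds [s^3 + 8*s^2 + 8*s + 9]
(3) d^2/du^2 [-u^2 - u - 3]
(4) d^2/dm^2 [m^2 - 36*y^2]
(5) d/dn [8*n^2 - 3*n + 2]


(1) = 2*v + 10
(2) = 3*s^2 + 16*s + 8
(3) = -2
(4) = 2
(5) = 16*n - 3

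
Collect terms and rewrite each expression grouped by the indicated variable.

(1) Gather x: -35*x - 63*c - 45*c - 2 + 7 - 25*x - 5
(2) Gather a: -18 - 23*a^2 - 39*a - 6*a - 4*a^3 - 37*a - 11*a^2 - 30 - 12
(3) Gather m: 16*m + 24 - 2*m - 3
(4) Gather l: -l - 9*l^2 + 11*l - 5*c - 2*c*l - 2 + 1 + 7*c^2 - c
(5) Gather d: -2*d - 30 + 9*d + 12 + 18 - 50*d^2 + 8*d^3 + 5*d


(1) = -108*c - 60*x
(2) = -4*a^3 - 34*a^2 - 82*a - 60
(3) = 14*m + 21
(4) = 7*c^2 - 6*c - 9*l^2 + l*(10 - 2*c) - 1
(5) = 8*d^3 - 50*d^2 + 12*d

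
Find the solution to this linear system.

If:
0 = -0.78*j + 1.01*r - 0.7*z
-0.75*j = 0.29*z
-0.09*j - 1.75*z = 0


Then:
j = 0.00
r = 0.00
z = 0.00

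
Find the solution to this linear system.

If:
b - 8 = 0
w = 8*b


Then:
b = 8
w = 64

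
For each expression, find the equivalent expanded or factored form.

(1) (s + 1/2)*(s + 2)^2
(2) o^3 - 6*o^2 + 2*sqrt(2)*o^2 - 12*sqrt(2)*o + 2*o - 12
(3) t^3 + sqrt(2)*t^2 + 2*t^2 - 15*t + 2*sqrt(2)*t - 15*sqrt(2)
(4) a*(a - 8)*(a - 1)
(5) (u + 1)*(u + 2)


(1) = s^3 + 9*s^2/2 + 6*s + 2
(2) = (o - 6)*(o + sqrt(2))^2
(3) = (t - 3)*(t + 5)*(t + sqrt(2))
(4) = a^3 - 9*a^2 + 8*a
(5) = u^2 + 3*u + 2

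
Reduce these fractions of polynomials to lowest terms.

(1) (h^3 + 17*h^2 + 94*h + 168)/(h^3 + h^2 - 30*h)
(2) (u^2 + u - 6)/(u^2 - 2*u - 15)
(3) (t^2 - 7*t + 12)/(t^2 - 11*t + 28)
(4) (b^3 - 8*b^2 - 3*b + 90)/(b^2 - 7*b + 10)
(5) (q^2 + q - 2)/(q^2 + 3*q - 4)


(1) = (h^2 + 11*h + 28)/(h^2 - 5*h)
(2) = (u - 2)/(u - 5)
(3) = (t - 3)/(t - 7)
(4) = (b^2 - 3*b - 18)/(b - 2)
(5) = (q + 2)/(q + 4)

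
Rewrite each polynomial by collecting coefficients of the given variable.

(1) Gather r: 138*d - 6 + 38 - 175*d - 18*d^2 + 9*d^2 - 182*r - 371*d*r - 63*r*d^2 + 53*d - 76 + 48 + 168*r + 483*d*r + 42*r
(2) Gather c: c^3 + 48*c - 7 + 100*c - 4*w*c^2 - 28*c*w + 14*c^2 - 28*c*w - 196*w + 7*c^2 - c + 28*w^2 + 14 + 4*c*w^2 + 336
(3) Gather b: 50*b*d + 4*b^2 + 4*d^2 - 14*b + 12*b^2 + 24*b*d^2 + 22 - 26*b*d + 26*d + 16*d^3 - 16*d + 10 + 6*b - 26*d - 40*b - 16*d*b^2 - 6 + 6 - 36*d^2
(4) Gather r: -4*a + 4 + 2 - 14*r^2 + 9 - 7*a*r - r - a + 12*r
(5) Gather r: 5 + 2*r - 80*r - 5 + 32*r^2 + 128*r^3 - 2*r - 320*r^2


(1) = -9*d^2 + 16*d + r*(-63*d^2 + 112*d + 28) + 4
(2) = c^3 + c^2*(21 - 4*w) + c*(4*w^2 - 56*w + 147) + 28*w^2 - 196*w + 343
(3) = b^2*(16 - 16*d) + b*(24*d^2 + 24*d - 48) + 16*d^3 - 32*d^2 - 16*d + 32
(4) = -5*a - 14*r^2 + r*(11 - 7*a) + 15
(5) = 128*r^3 - 288*r^2 - 80*r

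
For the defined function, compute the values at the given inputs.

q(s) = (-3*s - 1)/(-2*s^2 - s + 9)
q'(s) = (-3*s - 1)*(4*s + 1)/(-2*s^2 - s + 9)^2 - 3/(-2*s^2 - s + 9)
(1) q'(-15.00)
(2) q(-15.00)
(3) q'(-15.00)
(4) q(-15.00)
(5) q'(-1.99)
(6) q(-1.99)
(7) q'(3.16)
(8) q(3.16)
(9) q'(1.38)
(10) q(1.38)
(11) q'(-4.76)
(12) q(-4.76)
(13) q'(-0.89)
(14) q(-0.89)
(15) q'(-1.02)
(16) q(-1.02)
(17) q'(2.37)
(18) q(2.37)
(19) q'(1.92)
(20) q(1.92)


(1) = -0.01
(2) = -0.10
(3) = -0.01
(4) = -0.10
(5) = -4.65
(6) = 1.62
(7) = -0.50
(8) = 0.74
(9) = -3.09
(10) = -1.35
(11) = -0.15
(12) = -0.42
(13) = -0.42
(14) = 0.20
(15) = -0.48
(16) = 0.26
(17) = -3.36
(18) = 1.76
(19) = -674.18
(20) = 23.09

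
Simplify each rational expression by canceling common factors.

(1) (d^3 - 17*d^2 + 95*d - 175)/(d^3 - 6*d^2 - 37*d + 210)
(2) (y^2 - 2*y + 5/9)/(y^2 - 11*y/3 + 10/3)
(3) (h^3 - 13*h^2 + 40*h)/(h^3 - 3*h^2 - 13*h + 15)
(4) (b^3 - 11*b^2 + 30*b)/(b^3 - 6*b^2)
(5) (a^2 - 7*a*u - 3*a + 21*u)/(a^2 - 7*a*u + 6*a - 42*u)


(1) = (d - 5)/(d + 6)
(2) = (3*y - 1)/(3*y - 6)
(3) = (h^2 - 8*h)/(h^2 + 2*h - 3)
(4) = (b - 5)/b
(5) = (a - 3)/(a + 6)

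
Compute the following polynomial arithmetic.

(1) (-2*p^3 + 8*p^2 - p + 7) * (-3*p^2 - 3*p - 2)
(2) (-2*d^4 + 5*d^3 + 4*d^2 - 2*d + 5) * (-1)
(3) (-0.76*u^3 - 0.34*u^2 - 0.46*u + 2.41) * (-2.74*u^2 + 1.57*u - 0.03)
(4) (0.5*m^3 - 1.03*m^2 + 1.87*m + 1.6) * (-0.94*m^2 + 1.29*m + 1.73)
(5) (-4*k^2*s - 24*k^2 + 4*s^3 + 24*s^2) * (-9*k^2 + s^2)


(1) = 6*p^5 - 18*p^4 - 17*p^3 - 34*p^2 - 19*p - 14
(2) = 2*d^4 - 5*d^3 - 4*d^2 + 2*d - 5
(3) = 2.0824*u^5 - 0.2616*u^4 + 0.7494*u^3 - 7.3154*u^2 + 3.7975*u - 0.0723
(4) = -0.47*m^5 + 1.6132*m^4 - 2.2215*m^3 - 0.8736*m^2 + 5.2991*m + 2.768
(5) = 36*k^4*s + 216*k^4 - 40*k^2*s^3 - 240*k^2*s^2 + 4*s^5 + 24*s^4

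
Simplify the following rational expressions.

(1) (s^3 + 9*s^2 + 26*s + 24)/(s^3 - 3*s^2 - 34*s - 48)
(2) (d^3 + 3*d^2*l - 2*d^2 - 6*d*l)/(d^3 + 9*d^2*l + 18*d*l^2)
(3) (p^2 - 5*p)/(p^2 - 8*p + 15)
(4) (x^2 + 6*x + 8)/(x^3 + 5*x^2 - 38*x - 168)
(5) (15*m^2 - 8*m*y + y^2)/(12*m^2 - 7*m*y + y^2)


(1) = (s + 4)/(s - 8)
(2) = (d - 2)/(d + 6*l)
(3) = p/(p - 3)
(4) = (x + 2)/(x^2 + x - 42)
(5) = (-5*m + y)/(-4*m + y)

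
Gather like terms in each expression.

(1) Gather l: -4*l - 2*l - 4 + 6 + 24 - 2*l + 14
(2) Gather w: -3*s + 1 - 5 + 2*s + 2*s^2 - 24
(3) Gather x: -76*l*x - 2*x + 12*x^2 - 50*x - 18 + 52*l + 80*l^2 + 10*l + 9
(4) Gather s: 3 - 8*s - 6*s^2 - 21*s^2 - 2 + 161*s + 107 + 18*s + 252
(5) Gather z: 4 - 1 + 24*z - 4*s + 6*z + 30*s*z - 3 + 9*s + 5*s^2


(1) = 40 - 8*l
(2) = 2*s^2 - s - 28
(3) = 80*l^2 + 62*l + 12*x^2 + x*(-76*l - 52) - 9
(4) = -27*s^2 + 171*s + 360
(5) = 5*s^2 + 5*s + z*(30*s + 30)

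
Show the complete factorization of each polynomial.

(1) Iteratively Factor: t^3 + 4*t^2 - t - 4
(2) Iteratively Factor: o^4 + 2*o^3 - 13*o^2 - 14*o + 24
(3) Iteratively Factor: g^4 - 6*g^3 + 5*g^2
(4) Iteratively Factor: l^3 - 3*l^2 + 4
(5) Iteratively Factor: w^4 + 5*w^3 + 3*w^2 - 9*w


(1) = (t - 1)*(t^2 + 5*t + 4) = (t - 1)*(t + 1)*(t + 4)
(2) = (o - 1)*(o^3 + 3*o^2 - 10*o - 24) = (o - 3)*(o - 1)*(o^2 + 6*o + 8) = (o - 3)*(o - 1)*(o + 4)*(o + 2)
(3) = (g)*(g^3 - 6*g^2 + 5*g) = g*(g - 1)*(g^2 - 5*g) = g^2*(g - 1)*(g - 5)
(4) = (l + 1)*(l^2 - 4*l + 4) = (l - 2)*(l + 1)*(l - 2)
(5) = (w + 3)*(w^3 + 2*w^2 - 3*w) = w*(w + 3)*(w^2 + 2*w - 3) = w*(w - 1)*(w + 3)*(w + 3)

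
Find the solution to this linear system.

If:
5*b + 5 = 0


Then:
b = -1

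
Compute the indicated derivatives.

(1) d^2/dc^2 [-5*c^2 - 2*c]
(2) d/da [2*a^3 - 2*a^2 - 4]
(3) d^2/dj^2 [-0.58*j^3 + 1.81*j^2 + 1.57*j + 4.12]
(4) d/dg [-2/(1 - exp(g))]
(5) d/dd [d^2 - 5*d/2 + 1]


(1) = -10
(2) = 2*a*(3*a - 2)
(3) = 3.62 - 3.48*j
(4) = -1/(2*sinh(g/2)^2)
(5) = 2*d - 5/2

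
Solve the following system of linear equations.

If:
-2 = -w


Then:
w = 2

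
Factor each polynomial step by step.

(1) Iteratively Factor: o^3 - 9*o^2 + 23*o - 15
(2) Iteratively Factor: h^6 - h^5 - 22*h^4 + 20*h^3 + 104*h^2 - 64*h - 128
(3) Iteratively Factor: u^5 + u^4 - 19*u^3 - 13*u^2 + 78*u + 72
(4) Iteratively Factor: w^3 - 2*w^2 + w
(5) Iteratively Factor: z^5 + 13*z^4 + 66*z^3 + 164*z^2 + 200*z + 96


(1) = (o - 3)*(o^2 - 6*o + 5) = (o - 5)*(o - 3)*(o - 1)
(2) = (h - 4)*(h^5 + 3*h^4 - 10*h^3 - 20*h^2 + 24*h + 32) = (h - 4)*(h + 1)*(h^4 + 2*h^3 - 12*h^2 - 8*h + 32) = (h - 4)*(h - 2)*(h + 1)*(h^3 + 4*h^2 - 4*h - 16) = (h - 4)*(h - 2)*(h + 1)*(h + 2)*(h^2 + 2*h - 8) = (h - 4)*(h - 2)*(h + 1)*(h + 2)*(h + 4)*(h - 2)
(3) = (u + 4)*(u^4 - 3*u^3 - 7*u^2 + 15*u + 18) = (u - 3)*(u + 4)*(u^3 - 7*u - 6) = (u - 3)^2*(u + 4)*(u^2 + 3*u + 2) = (u - 3)^2*(u + 2)*(u + 4)*(u + 1)
(4) = (w - 1)*(w^2 - w) = (w - 1)^2*(w)
(5) = (z + 4)*(z^4 + 9*z^3 + 30*z^2 + 44*z + 24) = (z + 2)*(z + 4)*(z^3 + 7*z^2 + 16*z + 12) = (z + 2)^2*(z + 4)*(z^2 + 5*z + 6) = (z + 2)^2*(z + 3)*(z + 4)*(z + 2)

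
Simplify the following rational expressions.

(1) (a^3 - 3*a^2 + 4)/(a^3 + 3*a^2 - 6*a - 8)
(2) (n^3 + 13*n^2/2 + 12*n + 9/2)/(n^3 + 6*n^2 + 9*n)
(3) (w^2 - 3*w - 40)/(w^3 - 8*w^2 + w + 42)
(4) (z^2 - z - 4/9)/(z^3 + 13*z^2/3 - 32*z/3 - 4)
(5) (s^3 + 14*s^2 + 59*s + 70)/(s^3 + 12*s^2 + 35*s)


(1) = (a - 2)/(a + 4)
(2) = (2*n + 1)/(2*n)
(3) = (w^2 - 3*w - 40)/(w^3 - 8*w^2 + w + 42)
(4) = (3*z - 4)/(3*z^2 + 12*z - 36)
(5) = (s + 2)/s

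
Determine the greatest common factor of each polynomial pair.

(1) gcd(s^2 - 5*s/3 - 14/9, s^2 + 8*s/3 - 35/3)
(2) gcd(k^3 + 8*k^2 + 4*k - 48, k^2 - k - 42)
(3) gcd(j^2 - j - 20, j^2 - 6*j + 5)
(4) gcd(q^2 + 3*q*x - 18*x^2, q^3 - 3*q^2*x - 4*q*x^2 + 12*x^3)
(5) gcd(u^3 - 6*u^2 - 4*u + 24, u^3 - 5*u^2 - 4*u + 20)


(1) = gcd((s - 7/3)*(s + 2/3), (s - 7/3)*(s + 5)) = s - 7/3
(2) = k + 6
(3) = gcd((j - 5)*(j + 4), (j - 5)*(j - 1)) = j - 5
(4) = gcd((q - 3*x)*(q + 6*x), (q - 3*x)*(q - 2*x)*(q + 2*x)) = -q + 3*x
(5) = u^2 - 4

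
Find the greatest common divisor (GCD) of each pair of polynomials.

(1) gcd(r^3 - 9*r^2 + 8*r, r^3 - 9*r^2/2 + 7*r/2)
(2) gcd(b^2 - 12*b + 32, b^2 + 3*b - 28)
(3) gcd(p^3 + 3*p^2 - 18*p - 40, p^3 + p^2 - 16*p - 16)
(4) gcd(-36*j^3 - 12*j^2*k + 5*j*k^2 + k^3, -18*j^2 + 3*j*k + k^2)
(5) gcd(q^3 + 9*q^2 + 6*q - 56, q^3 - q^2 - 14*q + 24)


(1) = r^2 - r
(2) = b - 4
(3) = gcd((p - 4)*(p + 2)*(p + 5), (p - 4)*(p + 1)*(p + 4)) = p - 4
(4) = gcd((-3*j + k)*(2*j + k)*(6*j + k), (-3*j + k)*(6*j + k)) = 18*j^2 - 3*j*k - k^2
(5) = q^2 + 2*q - 8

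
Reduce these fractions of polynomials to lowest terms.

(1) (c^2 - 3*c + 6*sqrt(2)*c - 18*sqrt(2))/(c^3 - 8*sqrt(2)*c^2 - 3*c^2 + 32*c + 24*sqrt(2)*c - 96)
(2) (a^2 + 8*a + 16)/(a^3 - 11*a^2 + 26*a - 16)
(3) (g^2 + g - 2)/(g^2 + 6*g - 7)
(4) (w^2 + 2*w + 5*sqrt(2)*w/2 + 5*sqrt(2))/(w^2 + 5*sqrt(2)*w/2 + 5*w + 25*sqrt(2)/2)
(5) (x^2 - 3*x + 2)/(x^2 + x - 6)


(1) = (c + 6*sqrt(2))/(c^2 - 8*sqrt(2)*c + 32)
(2) = (a^2 + 8*a + 16)/(a^3 - 11*a^2 + 26*a - 16)
(3) = (g + 2)/(g + 7)
(4) = (4*w + 8)/(4*w + 20)
(5) = (x - 1)/(x + 3)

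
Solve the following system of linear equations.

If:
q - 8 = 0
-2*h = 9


Then:
h = -9/2
q = 8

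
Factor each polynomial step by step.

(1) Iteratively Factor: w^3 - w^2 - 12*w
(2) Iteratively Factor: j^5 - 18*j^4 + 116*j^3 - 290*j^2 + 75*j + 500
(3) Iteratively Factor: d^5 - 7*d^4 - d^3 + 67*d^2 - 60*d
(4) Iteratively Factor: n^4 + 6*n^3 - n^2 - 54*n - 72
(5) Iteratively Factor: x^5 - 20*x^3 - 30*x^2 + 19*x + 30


(1) = (w - 4)*(w^2 + 3*w) = (w - 4)*(w + 3)*(w)
(2) = (j - 5)*(j^4 - 13*j^3 + 51*j^2 - 35*j - 100) = (j - 5)*(j + 1)*(j^3 - 14*j^2 + 65*j - 100) = (j - 5)*(j - 4)*(j + 1)*(j^2 - 10*j + 25) = (j - 5)^2*(j - 4)*(j + 1)*(j - 5)
(3) = (d - 1)*(d^4 - 6*d^3 - 7*d^2 + 60*d) = (d - 4)*(d - 1)*(d^3 - 2*d^2 - 15*d) = d*(d - 4)*(d - 1)*(d^2 - 2*d - 15) = d*(d - 4)*(d - 1)*(d + 3)*(d - 5)
(4) = (n + 3)*(n^3 + 3*n^2 - 10*n - 24) = (n + 3)*(n + 4)*(n^2 - n - 6) = (n + 2)*(n + 3)*(n + 4)*(n - 3)
(5) = (x - 5)*(x^4 + 5*x^3 + 5*x^2 - 5*x - 6) = (x - 5)*(x + 2)*(x^3 + 3*x^2 - x - 3) = (x - 5)*(x + 2)*(x + 3)*(x^2 - 1) = (x - 5)*(x - 1)*(x + 2)*(x + 3)*(x + 1)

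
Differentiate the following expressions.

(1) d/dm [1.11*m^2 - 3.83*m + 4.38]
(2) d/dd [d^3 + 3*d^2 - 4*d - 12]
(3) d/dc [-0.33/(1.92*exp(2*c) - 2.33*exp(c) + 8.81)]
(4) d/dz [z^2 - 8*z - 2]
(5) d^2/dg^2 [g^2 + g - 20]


(1) = 2.22*m - 3.83
(2) = 3*d^2 + 6*d - 4
(3) = (1.2672*exp(c) - 0.7689)*exp(c)/(1.92*exp(2*c) - 2.33*exp(c) + 8.81)^2
(4) = 2*z - 8
(5) = 2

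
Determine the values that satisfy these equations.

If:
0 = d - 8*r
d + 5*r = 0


Then:
d = 0
r = 0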